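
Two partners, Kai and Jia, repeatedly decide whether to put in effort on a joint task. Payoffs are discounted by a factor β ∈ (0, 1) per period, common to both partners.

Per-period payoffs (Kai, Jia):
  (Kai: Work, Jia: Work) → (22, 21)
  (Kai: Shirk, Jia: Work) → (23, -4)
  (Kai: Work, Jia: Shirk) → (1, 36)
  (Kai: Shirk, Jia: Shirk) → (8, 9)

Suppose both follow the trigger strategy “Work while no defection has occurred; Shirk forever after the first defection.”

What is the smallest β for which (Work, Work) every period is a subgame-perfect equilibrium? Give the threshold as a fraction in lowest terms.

Kai's threshold: (23−22)/(23−8) = 1/15.
Jia's threshold: (36−21)/(36−9) = 5/9.
1/15 < 5/9, so Jia binds and β* = 5/9.

5/9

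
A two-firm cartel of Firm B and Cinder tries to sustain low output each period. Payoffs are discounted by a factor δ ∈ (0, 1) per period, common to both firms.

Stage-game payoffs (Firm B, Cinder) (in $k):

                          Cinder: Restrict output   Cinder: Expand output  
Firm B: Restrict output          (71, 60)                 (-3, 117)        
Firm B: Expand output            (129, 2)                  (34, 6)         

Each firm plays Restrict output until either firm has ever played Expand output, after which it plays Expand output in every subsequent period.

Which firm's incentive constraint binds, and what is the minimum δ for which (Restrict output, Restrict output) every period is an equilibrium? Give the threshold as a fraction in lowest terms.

Firm B: cooperation gives 71 each period; deviation gives 129 once then 34 forever.
  71/(1−δ) ≥ 129 + 34δ/(1−δ) ⇒ δ ≥ 58/95.
Cinder: cooperation gives 60 each period; deviation gives 117 once then 6 forever.
  δ ≥ 57/111 = 19/37.
Both must hold, so the binding constraint is Firm B's: δ ≥ 58/95.

Firm B; δ ≥ 58/95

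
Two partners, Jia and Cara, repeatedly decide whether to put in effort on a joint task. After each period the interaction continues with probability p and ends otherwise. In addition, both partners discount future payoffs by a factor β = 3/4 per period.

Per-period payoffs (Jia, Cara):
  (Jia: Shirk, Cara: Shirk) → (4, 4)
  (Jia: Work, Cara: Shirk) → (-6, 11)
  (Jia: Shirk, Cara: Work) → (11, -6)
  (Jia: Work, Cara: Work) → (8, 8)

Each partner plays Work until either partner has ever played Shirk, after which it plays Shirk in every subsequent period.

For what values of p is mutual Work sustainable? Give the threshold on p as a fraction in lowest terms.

Expected continuation weight on next period's payoff is β·p = 3/4·p, which plays the role of the discount factor.
Cooperation requires 3/4·p ≥ (11−8)/(11−4) = 3/7, hence p ≥ 4/7.

4/7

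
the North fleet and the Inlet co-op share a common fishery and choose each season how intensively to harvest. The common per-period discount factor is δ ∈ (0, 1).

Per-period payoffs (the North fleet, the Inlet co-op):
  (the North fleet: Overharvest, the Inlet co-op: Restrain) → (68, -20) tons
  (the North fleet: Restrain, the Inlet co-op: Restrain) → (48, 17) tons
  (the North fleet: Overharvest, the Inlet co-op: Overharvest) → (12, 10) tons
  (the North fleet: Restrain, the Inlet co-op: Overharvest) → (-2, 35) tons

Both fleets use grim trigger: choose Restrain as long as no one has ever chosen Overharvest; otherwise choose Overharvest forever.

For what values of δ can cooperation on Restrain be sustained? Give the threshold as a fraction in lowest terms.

18/25

the North fleet: cooperation gives 48 each period; deviation gives 68 once then 12 forever.
  48/(1−δ) ≥ 68 + 12δ/(1−δ) ⇒ δ ≥ 20/56 = 5/14.
the Inlet co-op: cooperation gives 17 each period; deviation gives 35 once then 10 forever.
  δ ≥ 18/25.
Both must hold, so the binding constraint is the Inlet co-op's: δ ≥ 18/25.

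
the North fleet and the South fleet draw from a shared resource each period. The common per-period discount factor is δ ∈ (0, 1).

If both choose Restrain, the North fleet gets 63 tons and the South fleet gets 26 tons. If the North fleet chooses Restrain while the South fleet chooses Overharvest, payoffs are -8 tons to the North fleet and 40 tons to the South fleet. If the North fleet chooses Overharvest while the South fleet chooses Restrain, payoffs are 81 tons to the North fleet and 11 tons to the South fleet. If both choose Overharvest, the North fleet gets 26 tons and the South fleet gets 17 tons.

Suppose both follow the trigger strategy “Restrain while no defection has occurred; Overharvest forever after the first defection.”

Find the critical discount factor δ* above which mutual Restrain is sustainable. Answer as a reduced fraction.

For the North fleet: deviation gain 81−63 = 18, per-period punishment loss 63−26 = 37. IC gives δ ≥ 18/55.
For the South fleet: gain 14, loss 9 per period, so δ ≥ 14/23.
The tighter constraint is the South fleet's, so cooperation needs δ ≥ 14/23.

14/23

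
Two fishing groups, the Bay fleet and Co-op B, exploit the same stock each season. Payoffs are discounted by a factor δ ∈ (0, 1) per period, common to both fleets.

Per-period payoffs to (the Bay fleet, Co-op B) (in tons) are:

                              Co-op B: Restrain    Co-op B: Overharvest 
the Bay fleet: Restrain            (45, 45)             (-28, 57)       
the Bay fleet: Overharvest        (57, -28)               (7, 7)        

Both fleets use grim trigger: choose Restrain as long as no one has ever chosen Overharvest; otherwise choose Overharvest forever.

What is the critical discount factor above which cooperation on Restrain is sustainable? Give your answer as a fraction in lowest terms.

6/25

One-period gain from deviating is 57 − 45 = 12. The loss is 45 − 7 = 38 in every subsequent period, with present value 38·δ/(1−δ).
Deviation is unprofitable when 38·δ/(1−δ) ≥ 12, i.e. δ/(1−δ) ≥ 6/19.
Equivalently δ ≥ 12/(12+38) = 6/25.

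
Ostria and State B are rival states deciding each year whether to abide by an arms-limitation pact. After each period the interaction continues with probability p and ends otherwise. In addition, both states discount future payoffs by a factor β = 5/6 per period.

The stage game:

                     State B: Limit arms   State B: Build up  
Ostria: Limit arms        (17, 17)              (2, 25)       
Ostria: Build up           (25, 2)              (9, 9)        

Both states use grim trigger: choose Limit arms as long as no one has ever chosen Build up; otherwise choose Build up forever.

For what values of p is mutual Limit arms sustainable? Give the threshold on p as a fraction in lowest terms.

Expected continuation weight on next period's payoff is β·p = 5/6·p, which plays the role of the discount factor.
Cooperation requires 5/6·p ≥ (25−17)/(25−9) = 1/2, hence p ≥ 3/5.

3/5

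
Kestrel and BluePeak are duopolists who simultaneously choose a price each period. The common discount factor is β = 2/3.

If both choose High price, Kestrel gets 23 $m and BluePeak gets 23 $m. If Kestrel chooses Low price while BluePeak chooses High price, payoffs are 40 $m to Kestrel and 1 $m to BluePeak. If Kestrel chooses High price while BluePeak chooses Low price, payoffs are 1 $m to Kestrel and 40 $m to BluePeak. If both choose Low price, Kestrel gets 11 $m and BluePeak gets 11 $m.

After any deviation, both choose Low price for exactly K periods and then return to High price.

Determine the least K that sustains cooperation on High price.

4

Need Σ_{k=1}^{K} β^k ≥ (40−23)/(23−11) = 1.4167 at β = 2/3.
At K = 3 the sum is 1.4074 < 1.4167; at K = 4 it is 1.6049 ≥ 1.4167.
So the minimum punishment length is K = 4.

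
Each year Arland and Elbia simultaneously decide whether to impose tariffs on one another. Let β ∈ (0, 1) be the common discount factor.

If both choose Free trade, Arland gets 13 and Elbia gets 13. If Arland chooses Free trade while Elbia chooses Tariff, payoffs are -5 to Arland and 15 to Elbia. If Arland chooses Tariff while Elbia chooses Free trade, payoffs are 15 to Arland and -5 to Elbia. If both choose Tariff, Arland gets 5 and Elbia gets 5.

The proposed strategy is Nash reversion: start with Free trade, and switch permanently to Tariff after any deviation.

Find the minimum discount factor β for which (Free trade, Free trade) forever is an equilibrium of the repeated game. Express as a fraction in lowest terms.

One-period gain from deviating is 15 − 13 = 2. The loss is 13 − 5 = 8 in every subsequent period, with present value 8·β/(1−β).
Deviation is unprofitable when 8·β/(1−β) ≥ 2, i.e. β/(1−β) ≥ 1/4.
Equivalently β ≥ 2/(2+8) = 1/5.

1/5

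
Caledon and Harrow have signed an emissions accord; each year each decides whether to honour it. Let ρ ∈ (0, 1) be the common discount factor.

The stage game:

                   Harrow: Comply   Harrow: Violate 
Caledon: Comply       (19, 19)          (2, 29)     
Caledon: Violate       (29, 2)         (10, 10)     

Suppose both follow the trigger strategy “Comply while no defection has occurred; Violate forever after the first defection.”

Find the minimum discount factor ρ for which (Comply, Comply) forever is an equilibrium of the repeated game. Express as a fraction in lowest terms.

10/19

One-period gain from deviating is 29 − 19 = 10. The loss is 19 − 10 = 9 in every subsequent period, with present value 9·ρ/(1−ρ).
Deviation is unprofitable when 9·ρ/(1−ρ) ≥ 10, i.e. ρ/(1−ρ) ≥ 10/9.
Equivalently ρ ≥ 10/(10+9) = 10/19.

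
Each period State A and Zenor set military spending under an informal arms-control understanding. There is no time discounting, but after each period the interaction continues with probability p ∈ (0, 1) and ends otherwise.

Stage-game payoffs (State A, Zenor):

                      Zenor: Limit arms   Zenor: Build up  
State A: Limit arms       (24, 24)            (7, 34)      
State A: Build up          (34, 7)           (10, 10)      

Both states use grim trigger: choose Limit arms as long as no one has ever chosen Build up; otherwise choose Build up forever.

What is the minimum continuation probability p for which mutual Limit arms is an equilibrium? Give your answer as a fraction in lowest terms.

Expected cooperation value is 24 + p·24 + p²·24 + … = 24/(1−p); deviation gives 34 + p·10/(1−p).
24 ≥ 34(1−p) + 10p ⇒ 24p ≥ 10 ⇒ p ≥ 10/24 = 5/12.

5/12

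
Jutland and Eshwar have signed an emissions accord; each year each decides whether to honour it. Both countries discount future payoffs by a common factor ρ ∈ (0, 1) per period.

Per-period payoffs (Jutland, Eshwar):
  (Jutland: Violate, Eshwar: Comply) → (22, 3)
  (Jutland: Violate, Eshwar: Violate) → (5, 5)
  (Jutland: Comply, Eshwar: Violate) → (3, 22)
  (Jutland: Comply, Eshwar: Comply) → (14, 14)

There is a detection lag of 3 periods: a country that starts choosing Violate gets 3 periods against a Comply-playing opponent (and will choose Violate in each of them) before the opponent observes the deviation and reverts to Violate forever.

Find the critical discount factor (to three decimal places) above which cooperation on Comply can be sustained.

Deviating for the 3 undetected periods gains 22−14 = 8 per period over cooperation, then loses 14−5 = 9 per period forever once punishment starts.
Gain: 8(1 + ρ + … + ρ^2); loss: 9·ρ^3/(1−ρ).
No profitable deviation ⇔ 8(1−ρ^3) ≤ 9·ρ^3, i.e. ρ^3 ≥ 8/(8+9) = 8/17.
Hence ρ ≥ (8/17)^(1/3) ≈ 0.778.

0.778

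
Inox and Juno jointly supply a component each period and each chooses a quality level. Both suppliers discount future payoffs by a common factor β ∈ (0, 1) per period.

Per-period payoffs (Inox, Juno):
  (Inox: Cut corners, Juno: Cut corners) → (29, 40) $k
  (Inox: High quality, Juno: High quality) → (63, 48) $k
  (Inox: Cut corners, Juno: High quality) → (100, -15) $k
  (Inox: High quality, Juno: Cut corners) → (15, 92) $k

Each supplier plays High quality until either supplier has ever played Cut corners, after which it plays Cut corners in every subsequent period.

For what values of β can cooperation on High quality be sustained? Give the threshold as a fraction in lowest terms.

11/13

Inox's threshold: (100−63)/(100−29) = 37/71.
Juno's threshold: (92−48)/(92−40) = 11/13.
37/71 < 11/13, so Juno binds and β* = 11/13.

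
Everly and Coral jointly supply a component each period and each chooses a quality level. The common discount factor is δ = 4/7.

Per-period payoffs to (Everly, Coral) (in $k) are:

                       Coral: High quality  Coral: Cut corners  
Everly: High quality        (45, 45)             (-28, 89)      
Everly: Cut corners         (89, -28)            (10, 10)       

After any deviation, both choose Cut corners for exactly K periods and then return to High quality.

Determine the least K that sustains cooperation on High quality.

6

No profitable deviation requires (45−10)(δ+…+δ^K) ≥ 89−45, i.e. δ+…+δ^K ≥ 44/35 ≈ 1.2571.
With δ = 4/7, the partial sums are K=1: 0.5714, K=2: 0.8980, K=3: 1.0845, K=4: 1.1912, K=5: 1.2521, K=6: 1.2869.
K = 6 is the first length at which the sum reaches 1.2571.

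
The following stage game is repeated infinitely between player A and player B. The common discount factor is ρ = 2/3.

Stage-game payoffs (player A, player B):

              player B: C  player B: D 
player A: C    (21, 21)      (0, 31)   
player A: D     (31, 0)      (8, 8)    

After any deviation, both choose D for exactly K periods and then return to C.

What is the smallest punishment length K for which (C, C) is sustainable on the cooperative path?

No profitable deviation requires (21−8)(ρ+…+ρ^K) ≥ 31−21, i.e. ρ+…+ρ^K ≥ 10/13 ≈ 0.7692.
With ρ = 2/3, the partial sums are K=1: 0.6667, K=2: 1.1111.
K = 2 is the first length at which the sum reaches 0.7692.

2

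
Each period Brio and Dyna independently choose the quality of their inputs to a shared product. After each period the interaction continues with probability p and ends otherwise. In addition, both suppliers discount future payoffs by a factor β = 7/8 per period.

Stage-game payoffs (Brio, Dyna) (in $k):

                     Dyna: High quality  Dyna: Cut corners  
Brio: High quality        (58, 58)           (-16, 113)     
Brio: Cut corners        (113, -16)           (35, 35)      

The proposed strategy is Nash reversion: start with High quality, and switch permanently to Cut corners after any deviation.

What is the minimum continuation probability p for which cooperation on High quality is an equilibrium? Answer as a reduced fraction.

With continuation probability p and discount β, the effective per-period discount factor is βp.
Grim-trigger IC: βp ≥ (113−58)/(113−35) = 55/78.
So p ≥ (55/78)/(7/8) = 220/273.

220/273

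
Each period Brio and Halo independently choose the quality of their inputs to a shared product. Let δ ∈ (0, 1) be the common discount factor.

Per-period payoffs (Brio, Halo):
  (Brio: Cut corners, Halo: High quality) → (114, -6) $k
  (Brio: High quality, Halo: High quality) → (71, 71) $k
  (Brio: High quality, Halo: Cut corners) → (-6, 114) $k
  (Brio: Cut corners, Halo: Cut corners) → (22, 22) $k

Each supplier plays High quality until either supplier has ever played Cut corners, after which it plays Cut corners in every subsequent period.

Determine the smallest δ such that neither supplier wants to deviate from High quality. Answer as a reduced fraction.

71/(1−δ) ≥ 114 + 22δ/(1−δ)
71 ≥ 114 − 92δ
δ ≥ 43/92.

43/92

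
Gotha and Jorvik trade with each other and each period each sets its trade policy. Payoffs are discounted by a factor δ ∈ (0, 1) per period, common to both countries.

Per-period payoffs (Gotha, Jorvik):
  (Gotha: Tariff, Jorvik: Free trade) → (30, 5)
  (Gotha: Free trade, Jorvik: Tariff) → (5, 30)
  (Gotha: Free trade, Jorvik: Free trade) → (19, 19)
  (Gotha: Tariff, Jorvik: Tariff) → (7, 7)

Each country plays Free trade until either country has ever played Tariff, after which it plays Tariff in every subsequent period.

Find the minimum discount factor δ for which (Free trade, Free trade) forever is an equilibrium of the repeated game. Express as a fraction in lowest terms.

11/23

One-period gain from deviating is 30 − 19 = 11. The loss is 19 − 7 = 12 in every subsequent period, with present value 12·δ/(1−δ).
Deviation is unprofitable when 12·δ/(1−δ) ≥ 11, i.e. δ/(1−δ) ≥ 11/12.
Equivalently δ ≥ 11/(11+12) = 11/23.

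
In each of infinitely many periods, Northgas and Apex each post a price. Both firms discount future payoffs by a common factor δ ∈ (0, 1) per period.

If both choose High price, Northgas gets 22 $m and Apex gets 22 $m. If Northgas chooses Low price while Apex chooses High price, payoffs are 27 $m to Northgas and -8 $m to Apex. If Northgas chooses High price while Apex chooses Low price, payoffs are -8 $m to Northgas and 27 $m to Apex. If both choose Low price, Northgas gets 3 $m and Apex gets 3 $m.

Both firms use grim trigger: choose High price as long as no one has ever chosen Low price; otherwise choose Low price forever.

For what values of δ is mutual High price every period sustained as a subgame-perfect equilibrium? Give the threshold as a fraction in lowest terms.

One-period gain from deviating is 27 − 22 = 5. The loss is 22 − 3 = 19 in every subsequent period, with present value 19·δ/(1−δ).
Deviation is unprofitable when 19·δ/(1−δ) ≥ 5, i.e. δ/(1−δ) ≥ 5/19.
Equivalently δ ≥ 5/(5+19) = 5/24.

5/24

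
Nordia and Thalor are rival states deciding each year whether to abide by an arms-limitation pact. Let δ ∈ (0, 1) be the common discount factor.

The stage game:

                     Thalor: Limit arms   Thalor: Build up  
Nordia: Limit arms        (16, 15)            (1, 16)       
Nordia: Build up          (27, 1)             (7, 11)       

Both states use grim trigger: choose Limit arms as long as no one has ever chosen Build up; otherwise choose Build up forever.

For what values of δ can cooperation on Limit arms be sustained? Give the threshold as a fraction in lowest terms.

Nordia's threshold: (27−16)/(27−7) = 11/20.
Thalor's threshold: (16−15)/(16−11) = 1/5.
11/20 > 1/5, so Nordia binds and δ* = 11/20.

11/20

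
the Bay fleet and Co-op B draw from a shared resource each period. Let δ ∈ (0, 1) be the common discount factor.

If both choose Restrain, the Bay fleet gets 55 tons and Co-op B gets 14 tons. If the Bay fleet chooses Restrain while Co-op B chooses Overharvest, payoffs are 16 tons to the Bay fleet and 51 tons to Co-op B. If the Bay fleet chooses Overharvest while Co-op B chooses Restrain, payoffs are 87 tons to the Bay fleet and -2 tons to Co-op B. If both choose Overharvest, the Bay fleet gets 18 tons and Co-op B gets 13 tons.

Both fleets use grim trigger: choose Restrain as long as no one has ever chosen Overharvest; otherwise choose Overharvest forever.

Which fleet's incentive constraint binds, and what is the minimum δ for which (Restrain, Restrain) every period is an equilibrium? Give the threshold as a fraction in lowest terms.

Co-op B; δ ≥ 37/38

For the Bay fleet: deviation gain 87−55 = 32, per-period punishment loss 55−18 = 37. IC gives δ ≥ 32/69.
For Co-op B: gain 37, loss 1 per period, so δ ≥ 37/38.
The tighter constraint is Co-op B's, so cooperation needs δ ≥ 37/38.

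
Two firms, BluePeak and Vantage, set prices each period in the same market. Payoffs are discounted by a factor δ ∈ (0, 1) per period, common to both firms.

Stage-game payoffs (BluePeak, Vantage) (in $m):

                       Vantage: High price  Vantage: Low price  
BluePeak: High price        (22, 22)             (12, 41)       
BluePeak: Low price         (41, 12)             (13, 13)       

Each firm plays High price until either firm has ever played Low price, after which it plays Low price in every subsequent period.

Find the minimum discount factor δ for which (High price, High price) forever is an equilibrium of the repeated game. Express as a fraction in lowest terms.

22/(1−δ) ≥ 41 + 13δ/(1−δ)
22 ≥ 41 − 28δ
δ ≥ 19/28.

19/28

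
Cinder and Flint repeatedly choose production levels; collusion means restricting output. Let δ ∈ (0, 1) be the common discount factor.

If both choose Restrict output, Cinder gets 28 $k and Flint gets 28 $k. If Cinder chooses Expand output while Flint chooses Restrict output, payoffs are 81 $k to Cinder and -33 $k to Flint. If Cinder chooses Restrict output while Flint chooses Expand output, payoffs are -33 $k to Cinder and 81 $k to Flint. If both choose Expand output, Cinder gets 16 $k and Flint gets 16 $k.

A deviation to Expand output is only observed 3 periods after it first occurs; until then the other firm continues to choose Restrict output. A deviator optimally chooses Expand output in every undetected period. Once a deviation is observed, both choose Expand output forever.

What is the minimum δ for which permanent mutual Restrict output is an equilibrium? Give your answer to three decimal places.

A deviator earns 81 for 3 periods, then 16 forever; cooperating earns 28 forever. Multiplying the IC by (1−δ):
28 ≥ 81(1−δ^3) + 16δ^3, so 65·δ^3 ≥ 53 and δ^3 ≥ 53/65.
δ ≥ (53/65)^(1/3) ≈ 0.934.

0.934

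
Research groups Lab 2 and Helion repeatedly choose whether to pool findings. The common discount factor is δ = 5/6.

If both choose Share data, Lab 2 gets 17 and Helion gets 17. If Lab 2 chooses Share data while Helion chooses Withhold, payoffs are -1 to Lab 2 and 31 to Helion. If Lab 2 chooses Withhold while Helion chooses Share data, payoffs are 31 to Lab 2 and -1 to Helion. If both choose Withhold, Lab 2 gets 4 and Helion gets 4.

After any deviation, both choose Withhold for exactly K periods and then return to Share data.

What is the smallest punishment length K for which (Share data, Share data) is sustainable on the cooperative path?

2

Need Σ_{k=1}^{K} δ^k ≥ (31−17)/(17−4) = 1.0769 at δ = 5/6.
At K = 1 the sum is 0.8333 < 1.0769; at K = 2 it is 1.5278 ≥ 1.0769.
So the minimum punishment length is K = 2.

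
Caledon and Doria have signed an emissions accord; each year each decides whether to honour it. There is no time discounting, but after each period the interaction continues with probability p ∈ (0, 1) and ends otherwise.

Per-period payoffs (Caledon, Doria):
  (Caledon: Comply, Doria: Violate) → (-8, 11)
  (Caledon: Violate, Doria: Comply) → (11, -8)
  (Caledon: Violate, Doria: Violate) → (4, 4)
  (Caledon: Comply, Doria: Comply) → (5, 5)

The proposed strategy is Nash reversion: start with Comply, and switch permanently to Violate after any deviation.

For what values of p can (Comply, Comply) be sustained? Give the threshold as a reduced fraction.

6/7

With no time discounting, the continuation probability p plays the role of the discount factor.
Grim-trigger IC: 5/(1−p) ≥ 11 + 4p/(1−p) ⇒ p ≥ (11−5)/(11−4) = 6/7.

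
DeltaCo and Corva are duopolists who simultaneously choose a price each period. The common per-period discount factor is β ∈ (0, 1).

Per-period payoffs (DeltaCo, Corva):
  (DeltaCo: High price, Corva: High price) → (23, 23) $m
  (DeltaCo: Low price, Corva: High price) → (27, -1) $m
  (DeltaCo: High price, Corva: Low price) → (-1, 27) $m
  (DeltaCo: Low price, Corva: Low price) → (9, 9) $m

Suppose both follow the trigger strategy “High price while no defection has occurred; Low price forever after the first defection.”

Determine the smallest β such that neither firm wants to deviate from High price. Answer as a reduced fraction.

2/9

Cooperation forever yields 23 each period: 23/(1−β).
Deviating yields 27 once, then 9 forever: 27 + 9β/(1−β).
No profitable deviation requires 23/(1−β) ≥ 27 + 9β/(1−β).
Multiplying by (1−β): 23 ≥ 27(1−β) + 9β = 27 − 18β.
So 18β ≥ 4, i.e. β ≥ 4/18 = 2/9.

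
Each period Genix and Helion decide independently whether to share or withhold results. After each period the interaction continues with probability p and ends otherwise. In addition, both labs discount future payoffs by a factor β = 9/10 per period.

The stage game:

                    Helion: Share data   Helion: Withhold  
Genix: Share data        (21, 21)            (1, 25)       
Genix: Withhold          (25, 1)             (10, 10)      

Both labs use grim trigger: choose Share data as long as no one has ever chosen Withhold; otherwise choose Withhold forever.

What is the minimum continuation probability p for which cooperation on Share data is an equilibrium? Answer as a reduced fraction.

Expected continuation weight on next period's payoff is β·p = 9/10·p, which plays the role of the discount factor.
Cooperation requires 9/10·p ≥ (25−21)/(25−10) = 4/15, hence p ≥ 8/27.

8/27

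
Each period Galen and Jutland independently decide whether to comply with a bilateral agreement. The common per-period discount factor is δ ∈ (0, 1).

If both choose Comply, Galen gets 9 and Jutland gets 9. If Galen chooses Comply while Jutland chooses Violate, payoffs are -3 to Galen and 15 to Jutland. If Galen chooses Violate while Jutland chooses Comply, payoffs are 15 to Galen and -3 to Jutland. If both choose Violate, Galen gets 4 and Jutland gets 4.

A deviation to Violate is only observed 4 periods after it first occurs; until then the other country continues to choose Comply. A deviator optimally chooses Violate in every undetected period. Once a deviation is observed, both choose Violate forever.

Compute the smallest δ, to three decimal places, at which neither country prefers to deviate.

0.859

Deviating for the 4 undetected periods gains 15−9 = 6 per period over cooperation, then loses 9−4 = 5 per period forever once punishment starts.
Gain: 6(1 + δ + … + δ^3); loss: 5·δ^4/(1−δ).
No profitable deviation ⇔ 6(1−δ^4) ≤ 5·δ^4, i.e. δ^4 ≥ 6/(6+5) = 6/11.
Hence δ ≥ (6/11)^(1/4) ≈ 0.859.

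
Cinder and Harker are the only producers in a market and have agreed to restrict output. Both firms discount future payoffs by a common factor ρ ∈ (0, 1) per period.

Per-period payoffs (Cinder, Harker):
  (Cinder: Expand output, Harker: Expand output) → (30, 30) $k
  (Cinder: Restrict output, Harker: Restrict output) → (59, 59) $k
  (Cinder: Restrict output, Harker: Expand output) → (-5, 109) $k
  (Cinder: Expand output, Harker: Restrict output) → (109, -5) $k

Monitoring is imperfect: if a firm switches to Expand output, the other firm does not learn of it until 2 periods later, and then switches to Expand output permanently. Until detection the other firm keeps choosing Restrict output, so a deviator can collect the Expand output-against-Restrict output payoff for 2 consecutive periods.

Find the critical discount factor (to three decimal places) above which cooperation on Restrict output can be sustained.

0.796

The best deviation is to choose Expand output for all 2 undetected periods, earning 109 each, then 30 forever once detected.
Deviation value: 109(1−ρ^2)/(1−ρ) + 30ρ^2/(1−ρ); cooperation value: 59/(1−ρ).
IC: 59 ≥ 109(1−ρ^2) + 30ρ^2 = 109 − 79ρ^2.
So ρ^2 ≥ 50/79, giving ρ ≥ (50/79)^(1/2) ≈ 0.796.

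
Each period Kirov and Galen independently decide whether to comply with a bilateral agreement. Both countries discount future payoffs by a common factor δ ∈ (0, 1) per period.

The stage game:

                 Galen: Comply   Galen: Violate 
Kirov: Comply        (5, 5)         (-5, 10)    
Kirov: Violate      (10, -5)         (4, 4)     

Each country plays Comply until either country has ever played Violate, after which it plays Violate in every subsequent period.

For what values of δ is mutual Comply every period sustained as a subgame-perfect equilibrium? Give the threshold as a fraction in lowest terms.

Under grim trigger the critical discount factor is (T−C)/(T−P) with T = 10, C = 5, P = 4.
δ* = (10−5)/(10−4) = 5/6.

5/6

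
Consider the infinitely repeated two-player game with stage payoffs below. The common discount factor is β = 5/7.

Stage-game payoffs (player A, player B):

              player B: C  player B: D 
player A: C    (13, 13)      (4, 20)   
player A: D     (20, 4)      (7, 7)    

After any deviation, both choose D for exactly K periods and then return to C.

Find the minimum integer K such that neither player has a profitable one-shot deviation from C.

Need Σ_{k=1}^{K} β^k ≥ (20−13)/(13−7) = 1.1667 at β = 5/7.
At K = 1 the sum is 0.7143 < 1.1667; at K = 2 it is 1.2245 ≥ 1.1667.
So the minimum punishment length is K = 2.

2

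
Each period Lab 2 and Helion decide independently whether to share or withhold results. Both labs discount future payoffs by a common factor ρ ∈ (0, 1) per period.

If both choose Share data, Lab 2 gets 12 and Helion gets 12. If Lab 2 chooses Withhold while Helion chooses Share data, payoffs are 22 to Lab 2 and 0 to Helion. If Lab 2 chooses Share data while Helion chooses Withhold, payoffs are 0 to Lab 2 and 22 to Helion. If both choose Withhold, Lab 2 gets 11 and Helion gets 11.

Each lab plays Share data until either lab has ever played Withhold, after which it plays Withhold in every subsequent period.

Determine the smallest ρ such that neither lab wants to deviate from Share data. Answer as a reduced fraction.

Cooperation forever yields 12 each period: 12/(1−ρ).
Deviating yields 22 once, then 11 forever: 22 + 11ρ/(1−ρ).
No profitable deviation requires 12/(1−ρ) ≥ 22 + 11ρ/(1−ρ).
Multiplying by (1−ρ): 12 ≥ 22(1−ρ) + 11ρ = 22 − 11ρ.
So 11ρ ≥ 10, i.e. ρ ≥ 10/11.

10/11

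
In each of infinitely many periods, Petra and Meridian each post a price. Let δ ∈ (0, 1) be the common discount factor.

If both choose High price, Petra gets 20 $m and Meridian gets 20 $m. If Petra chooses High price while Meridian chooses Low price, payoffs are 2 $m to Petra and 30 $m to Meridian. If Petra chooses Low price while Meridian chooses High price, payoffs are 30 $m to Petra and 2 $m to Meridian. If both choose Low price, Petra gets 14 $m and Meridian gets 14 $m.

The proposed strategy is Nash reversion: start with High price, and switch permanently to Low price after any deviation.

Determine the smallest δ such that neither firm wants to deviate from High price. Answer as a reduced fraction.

5/8

One-period gain from deviating is 30 − 20 = 10. The loss is 20 − 14 = 6 in every subsequent period, with present value 6·δ/(1−δ).
Deviation is unprofitable when 6·δ/(1−δ) ≥ 10, i.e. δ/(1−δ) ≥ 5/3.
Equivalently δ ≥ 10/(10+6) = 5/8.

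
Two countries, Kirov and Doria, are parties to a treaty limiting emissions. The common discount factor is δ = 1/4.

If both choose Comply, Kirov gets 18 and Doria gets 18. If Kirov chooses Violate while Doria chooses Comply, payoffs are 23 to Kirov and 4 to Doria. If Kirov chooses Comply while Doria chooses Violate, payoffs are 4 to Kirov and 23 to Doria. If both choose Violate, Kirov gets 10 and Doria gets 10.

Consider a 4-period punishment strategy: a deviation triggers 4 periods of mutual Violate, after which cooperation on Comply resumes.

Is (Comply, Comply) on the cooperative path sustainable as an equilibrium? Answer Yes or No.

No

A one-shot deviation gives 23 now, then 10 for 4 periods, then back to 18.
Gain from deviating: (23−18) today; loss: (18−10) in each of the next 4 periods.
No-deviation condition: (18−10)(δ+…+δ^4) ≥ 23−18, i.e. δ+…+δ^4 ≥ 5/8.
At δ = 1/4: δ+…+δ^4 = 0.3320 < 0.6250.
So cooperation is not sustainable.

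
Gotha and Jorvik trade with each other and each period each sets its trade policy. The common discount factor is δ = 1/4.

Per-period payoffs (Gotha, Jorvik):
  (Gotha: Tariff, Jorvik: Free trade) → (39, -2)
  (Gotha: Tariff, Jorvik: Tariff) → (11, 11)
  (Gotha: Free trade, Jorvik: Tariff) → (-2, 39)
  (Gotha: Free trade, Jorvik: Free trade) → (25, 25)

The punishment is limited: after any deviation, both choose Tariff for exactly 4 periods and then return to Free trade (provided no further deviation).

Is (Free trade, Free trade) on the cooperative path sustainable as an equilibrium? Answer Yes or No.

No

A one-shot deviation gives 39 now, then 11 for 4 periods, then back to 25.
Gain from deviating: (39−25) today; loss: (25−11) in each of the next 4 periods.
No-deviation condition: (25−11)(δ+…+δ^4) ≥ 39−25, i.e. δ+…+δ^4 ≥ 1.
At δ = 1/4: δ+…+δ^4 = 0.3320 < 1.0000.
So cooperation is not sustainable.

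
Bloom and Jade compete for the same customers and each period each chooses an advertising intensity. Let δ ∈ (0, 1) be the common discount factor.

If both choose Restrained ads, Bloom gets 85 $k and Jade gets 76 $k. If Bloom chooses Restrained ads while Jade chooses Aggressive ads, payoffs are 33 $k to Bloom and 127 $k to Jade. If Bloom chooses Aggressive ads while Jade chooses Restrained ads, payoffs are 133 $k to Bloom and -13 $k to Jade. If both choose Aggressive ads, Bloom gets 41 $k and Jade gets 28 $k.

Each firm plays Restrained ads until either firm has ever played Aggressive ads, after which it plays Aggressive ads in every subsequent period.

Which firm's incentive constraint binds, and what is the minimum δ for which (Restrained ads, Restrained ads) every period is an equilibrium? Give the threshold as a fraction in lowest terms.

Bloom; δ ≥ 12/23

For Bloom: deviation gain 133−85 = 48, per-period punishment loss 85−41 = 44. IC gives δ ≥ 48/92 = 12/23.
For Jade: gain 51, loss 48 per period, so δ ≥ 51/99 = 17/33.
The tighter constraint is Bloom's, so cooperation needs δ ≥ 12/23.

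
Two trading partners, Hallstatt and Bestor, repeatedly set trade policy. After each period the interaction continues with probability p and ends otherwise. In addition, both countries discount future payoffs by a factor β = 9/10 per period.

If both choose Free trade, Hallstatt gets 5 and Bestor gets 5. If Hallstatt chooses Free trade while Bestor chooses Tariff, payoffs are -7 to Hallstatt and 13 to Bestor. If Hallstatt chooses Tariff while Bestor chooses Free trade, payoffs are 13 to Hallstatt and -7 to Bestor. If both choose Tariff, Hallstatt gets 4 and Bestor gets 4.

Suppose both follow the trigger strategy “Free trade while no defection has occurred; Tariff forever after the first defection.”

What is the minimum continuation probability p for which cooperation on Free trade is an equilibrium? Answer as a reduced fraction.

With continuation probability p and discount β, the effective per-period discount factor is βp.
Grim-trigger IC: βp ≥ (13−5)/(13−4) = 8/9.
So p ≥ (8/9)/(9/10) = 80/81.

80/81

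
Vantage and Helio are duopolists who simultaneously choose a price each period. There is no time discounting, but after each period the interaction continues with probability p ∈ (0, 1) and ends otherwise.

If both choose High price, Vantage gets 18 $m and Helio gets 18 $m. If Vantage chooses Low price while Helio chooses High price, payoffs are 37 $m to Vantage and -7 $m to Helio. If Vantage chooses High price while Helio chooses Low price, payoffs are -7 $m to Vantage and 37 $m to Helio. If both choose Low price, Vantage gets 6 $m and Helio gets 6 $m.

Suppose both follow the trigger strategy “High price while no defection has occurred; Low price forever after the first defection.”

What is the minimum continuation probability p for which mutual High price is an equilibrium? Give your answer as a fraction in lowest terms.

19/31

Expected cooperation value is 18 + p·18 + p²·18 + … = 18/(1−p); deviation gives 37 + p·6/(1−p).
18 ≥ 37(1−p) + 6p ⇒ 31p ≥ 19 ⇒ p ≥ 19/31.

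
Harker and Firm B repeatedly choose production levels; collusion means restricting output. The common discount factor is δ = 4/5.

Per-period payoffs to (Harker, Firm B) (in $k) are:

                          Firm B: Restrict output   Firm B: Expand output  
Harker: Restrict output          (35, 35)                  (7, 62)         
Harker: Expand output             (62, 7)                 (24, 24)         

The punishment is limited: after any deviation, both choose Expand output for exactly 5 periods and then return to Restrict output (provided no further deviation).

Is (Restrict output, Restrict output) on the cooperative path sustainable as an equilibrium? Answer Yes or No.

A one-shot deviation gives 62 now, then 24 for 5 periods, then back to 35.
Gain from deviating: (62−35) today; loss: (35−24) in each of the next 5 periods.
No-deviation condition: (35−24)(δ+…+δ^5) ≥ 62−35, i.e. δ+…+δ^5 ≥ 27/11.
At δ = 4/5: δ+…+δ^5 = 2.6893 ≥ 2.4545.
So cooperation is sustainable.

Yes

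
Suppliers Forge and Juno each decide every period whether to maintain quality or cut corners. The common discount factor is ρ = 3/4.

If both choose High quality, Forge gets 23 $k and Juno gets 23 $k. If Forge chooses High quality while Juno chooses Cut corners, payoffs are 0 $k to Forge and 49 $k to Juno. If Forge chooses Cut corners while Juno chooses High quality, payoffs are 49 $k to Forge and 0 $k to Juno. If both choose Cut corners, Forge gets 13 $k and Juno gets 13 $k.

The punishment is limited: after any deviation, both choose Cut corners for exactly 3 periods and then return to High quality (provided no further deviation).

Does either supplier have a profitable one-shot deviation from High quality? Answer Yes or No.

Comparing payoff streams over the 4 periods until play realigns: cooperate → 23(1+ρ+…+ρ^3); deviate → 49 + 13(ρ+…+ρ^3).
Cooperation is sustained iff (23−13)(ρ+…+ρ^3) ≥ 49−23.
ρ+…+ρ^3 = 3/4·(1−(3/4)^3)/(1−3/4) = 1.7344, and (49−23)/(23−13) = 2.6000.
1.7344 < 2.6000, so cooperation is not sustainable.

Yes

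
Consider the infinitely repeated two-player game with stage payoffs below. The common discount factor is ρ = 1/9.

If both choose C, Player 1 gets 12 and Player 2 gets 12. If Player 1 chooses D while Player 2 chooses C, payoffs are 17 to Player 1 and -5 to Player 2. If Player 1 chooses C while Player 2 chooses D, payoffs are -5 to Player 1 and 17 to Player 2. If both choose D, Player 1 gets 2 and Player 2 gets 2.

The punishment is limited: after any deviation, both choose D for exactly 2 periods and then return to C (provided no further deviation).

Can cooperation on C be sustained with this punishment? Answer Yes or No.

No

Comparing payoff streams over the 3 periods until play realigns: cooperate → 12(1+ρ+…+ρ^2); deviate → 17 + 2(ρ+…+ρ^2).
Cooperation is sustained iff (12−2)(ρ+…+ρ^2) ≥ 17−12.
ρ+…+ρ^2 = 1/9·(1−(1/9)^2)/(1−1/9) = 0.1235, and (17−12)/(12−2) = 0.5000.
0.1235 < 0.5000, so cooperation is not sustainable.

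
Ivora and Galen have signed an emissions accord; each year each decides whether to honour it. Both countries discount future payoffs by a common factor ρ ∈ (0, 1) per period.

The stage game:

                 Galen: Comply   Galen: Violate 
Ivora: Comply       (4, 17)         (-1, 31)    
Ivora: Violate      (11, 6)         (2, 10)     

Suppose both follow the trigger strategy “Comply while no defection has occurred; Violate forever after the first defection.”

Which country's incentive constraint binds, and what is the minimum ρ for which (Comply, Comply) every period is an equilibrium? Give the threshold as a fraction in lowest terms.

Ivora's threshold: (11−4)/(11−2) = 7/9.
Galen's threshold: (31−17)/(31−10) = 2/3.
7/9 > 2/3, so Ivora binds and ρ* = 7/9.

Ivora; ρ ≥ 7/9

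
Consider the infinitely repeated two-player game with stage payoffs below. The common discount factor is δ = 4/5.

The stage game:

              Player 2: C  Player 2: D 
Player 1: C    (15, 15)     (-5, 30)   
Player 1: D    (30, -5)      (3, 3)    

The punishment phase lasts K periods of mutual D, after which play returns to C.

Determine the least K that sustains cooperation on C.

2

No profitable deviation requires (15−3)(δ+…+δ^K) ≥ 30−15, i.e. δ+…+δ^K ≥ 5/4 ≈ 1.2500.
With δ = 4/5, the partial sums are K=1: 0.8000, K=2: 1.4400.
K = 2 is the first length at which the sum reaches 1.2500.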